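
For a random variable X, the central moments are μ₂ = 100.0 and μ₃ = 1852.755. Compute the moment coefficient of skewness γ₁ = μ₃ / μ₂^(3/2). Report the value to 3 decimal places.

1.853

σ = √μ₂ = √100.0 = 10.00000
σ³ = μ₂^(3/2) = 1000.00000
γ₁ = μ₃/σ³ = 1852.755 / 1000.00000 ≈ 1.853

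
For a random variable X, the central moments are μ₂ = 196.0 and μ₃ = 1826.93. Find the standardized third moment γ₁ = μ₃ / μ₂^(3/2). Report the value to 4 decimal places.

0.6658

σ = √μ₂ = √196.0 = 14.00000
σ³ = μ₂^(3/2) = 2744.00000
γ₁ = μ₃/σ³ = 1826.93 / 2744.00000 ≈ 0.6658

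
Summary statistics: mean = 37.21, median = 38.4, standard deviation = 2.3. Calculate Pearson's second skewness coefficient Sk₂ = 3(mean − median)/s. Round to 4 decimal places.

Sk₂ = 3(37.21 − 38.4) / 2.3 = 3 × -1.1900 / 2.3
    = -3.5700 / 2.3 ≈ -1.5522

-1.5522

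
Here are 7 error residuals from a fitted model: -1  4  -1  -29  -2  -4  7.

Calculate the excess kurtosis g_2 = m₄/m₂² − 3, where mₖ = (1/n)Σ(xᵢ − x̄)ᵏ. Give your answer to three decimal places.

1.310

x̄ = -3.7143
Σ(xᵢ − x̄)² = 831.4286 ⇒ m₂ = 118.77551
Σ(xᵢ − x̄)⁴ = 425627.3703 ⇒ m₄ = 60803.91004
m₂² = 14107.62182
g_2 = m₄/m₂² − 3 = 4.31000 − 3 ≈ 1.310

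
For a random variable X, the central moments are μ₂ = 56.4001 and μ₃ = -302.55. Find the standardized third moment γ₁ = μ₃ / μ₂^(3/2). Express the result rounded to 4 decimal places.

-0.7143

σ = √μ₂ = √56.4001 = 7.51000
σ³ = μ₂^(3/2) = 423.56475
γ₁ = μ₃/σ³ = -302.55 / 423.56475 ≈ -0.7143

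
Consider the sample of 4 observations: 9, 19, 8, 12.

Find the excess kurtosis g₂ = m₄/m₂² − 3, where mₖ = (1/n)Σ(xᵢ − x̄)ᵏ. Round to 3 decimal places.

-1.000

x̄ = 12.0000
Σ(xᵢ − x̄)² = 74.0000 ⇒ m₂ = 18.50000
Σ(xᵢ − x̄)⁴ = 2738.0000 ⇒ m₄ = 684.50000
m₂² = 342.25000
g₂ = m₄/m₂² − 3 = 2.00000 − 3 ≈ -1.000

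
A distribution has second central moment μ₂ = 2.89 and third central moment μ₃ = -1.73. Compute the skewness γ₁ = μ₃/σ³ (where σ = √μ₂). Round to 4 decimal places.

-0.3521

σ = √μ₂ = √2.89 = 1.70000
σ³ = μ₂^(3/2) = 4.91300
γ₁ = μ₃/σ³ = -1.73 / 4.91300 ≈ -0.3521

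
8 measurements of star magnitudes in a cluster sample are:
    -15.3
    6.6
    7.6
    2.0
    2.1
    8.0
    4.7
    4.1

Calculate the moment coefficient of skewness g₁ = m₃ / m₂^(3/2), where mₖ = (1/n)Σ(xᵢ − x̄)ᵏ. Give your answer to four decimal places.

x̄ = (-15.3 + 6.6 + 7.6 + 2.0 + 2.1 + 8.0 + 4.7 + 4.1) / 8 = 2.4750
deviations (xᵢ − x̄): -17.7750, 4.1250, 5.1250, -0.4750, -0.3750, 5.5250, 2.2250, 1.6250
Σ(xᵢ − x̄)² = 397.7150 ⇒ m₂ = 397.7150/8 = 49.71438
Σ(xᵢ − x̄)³ = -5227.4212 ⇒ m₃ = -5227.4212/8 = -653.42766
m₂^(3/2) = 49.71438^(1.5) = 350.52821
g₁ = m₃ / m₂^(3/2) = -653.42766 / 350.52821 ≈ -1.8641

-1.8641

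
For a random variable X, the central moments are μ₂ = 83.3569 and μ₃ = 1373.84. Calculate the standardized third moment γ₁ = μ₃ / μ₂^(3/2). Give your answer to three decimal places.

1.805

σ = √μ₂ = √83.3569 = 9.13000
σ³ = μ₂^(3/2) = 761.04850
γ₁ = μ₃/σ³ = 1373.84 / 761.04850 ≈ 1.805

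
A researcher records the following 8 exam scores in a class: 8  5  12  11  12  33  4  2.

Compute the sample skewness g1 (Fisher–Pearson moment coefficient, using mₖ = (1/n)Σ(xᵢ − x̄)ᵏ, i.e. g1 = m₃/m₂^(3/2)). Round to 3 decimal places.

x̄ = (8 + 5 + 12 + 11 + 12 + 33 + 4 + 2) / 8 = 10.8750
deviations (xᵢ − x̄): -2.8750, -5.8750, 1.1250, 0.1250, 1.1250, 22.1250, -6.8750, -8.8750
Σ(xᵢ − x̄)² = 660.8750 ⇒ m₂ = 660.8750/8 = 82.60938
Σ(xᵢ − x̄)³ = 9582.8438 ⇒ m₃ = 9582.8438/8 = 1197.85547
m₂^(3/2) = 82.60938^(1.5) = 750.83413
g1 = m₃ / m₂^(3/2) = 1197.85547 / 750.83413 ≈ 1.595

1.595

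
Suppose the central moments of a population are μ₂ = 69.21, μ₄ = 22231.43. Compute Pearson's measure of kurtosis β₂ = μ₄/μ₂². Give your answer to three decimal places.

μ₂² = 69.21² = 4790.02410
μ₄/μ₂² = 22231.43 / 4790.02410 = 4.64119
β₂ ≈ 4.641

4.641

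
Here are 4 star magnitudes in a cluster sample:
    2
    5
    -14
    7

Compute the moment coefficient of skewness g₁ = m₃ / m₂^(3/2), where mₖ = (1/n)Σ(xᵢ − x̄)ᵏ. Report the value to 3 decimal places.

-1.000

x̄ = (2 + 5 - 14 + 7) / 4 = 0.0000
deviations (xᵢ − x̄): 2.0000, 5.0000, -14.0000, 7.0000
Σ(xᵢ − x̄)² = 274.0000 ⇒ m₂ = 274.0000/4 = 68.50000
Σ(xᵢ − x̄)³ = -2268.0000 ⇒ m₃ = -2268.0000/4 = -567.00000
m₂^(3/2) = 68.50000^(1.5) = 566.93838
g₁ = m₃ / m₂^(3/2) = -567.00000 / 566.93838 ≈ -1.000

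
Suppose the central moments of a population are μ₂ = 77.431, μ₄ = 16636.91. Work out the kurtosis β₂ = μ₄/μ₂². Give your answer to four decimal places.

2.7749

μ₂² = 77.431² = 5995.55976
μ₄/μ₂² = 16636.91 / 5995.55976 = 2.77487
β₂ ≈ 2.7749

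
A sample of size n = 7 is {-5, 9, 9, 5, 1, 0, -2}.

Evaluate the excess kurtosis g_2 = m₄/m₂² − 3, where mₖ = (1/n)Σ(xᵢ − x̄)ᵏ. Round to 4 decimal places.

-1.3581

x̄ = 2.4286
Σ(xᵢ − x̄)² = 175.7143 ⇒ m₂ = 25.10204
Σ(xᵢ − x̄)⁴ = 7242.2099 ⇒ m₄ = 1034.60142
m₂² = 630.11245
g_2 = m₄/m₂² − 3 = 1.64193 − 3 ≈ -1.3581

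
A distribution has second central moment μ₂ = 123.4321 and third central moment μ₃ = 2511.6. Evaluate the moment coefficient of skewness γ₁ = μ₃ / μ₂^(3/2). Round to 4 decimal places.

1.8315

σ = √μ₂ = √123.4321 = 11.11000
σ³ = μ₂^(3/2) = 1371.33063
γ₁ = μ₃/σ³ = 2511.6 / 1371.33063 ≈ 1.8315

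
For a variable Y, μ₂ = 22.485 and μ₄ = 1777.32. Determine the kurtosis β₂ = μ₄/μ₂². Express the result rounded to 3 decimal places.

3.515

μ₂² = 22.485² = 505.57523
μ₄/μ₂² = 1777.32 / 505.57523 = 3.51544
β₂ ≈ 3.515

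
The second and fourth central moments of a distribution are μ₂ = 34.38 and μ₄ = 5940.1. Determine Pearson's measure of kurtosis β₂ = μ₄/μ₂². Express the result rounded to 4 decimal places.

μ₂² = 34.38² = 1181.98440
μ₄/μ₂² = 5940.1 / 1181.98440 = 5.02553
β₂ ≈ 5.0255

5.0255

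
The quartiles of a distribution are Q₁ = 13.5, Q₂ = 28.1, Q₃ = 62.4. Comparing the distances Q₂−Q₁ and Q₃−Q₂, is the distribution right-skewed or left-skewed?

right-skewed

Q₂ − Q₁ = 14.6;  Q₃ − Q₂ = 34.3
Q₃ − Q₂ > Q₂ − Q₁ ⇒ the upper half is more spread out ⇒ right-skewed.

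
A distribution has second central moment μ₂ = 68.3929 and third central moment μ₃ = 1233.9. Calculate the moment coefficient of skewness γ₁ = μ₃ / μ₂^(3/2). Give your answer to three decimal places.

σ = √μ₂ = √68.3929 = 8.27000
σ³ = μ₂^(3/2) = 565.60928
γ₁ = μ₃/σ³ = 1233.9 / 565.60928 ≈ 2.182

2.182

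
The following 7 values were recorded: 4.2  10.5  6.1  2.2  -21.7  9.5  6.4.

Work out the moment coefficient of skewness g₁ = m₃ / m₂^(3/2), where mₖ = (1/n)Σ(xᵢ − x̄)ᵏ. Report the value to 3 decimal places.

x̄ = (4.2 + 10.5 + 6.1 + 2.2 - 21.7 + 9.5 + 6.4) / 7 = 2.4571
deviations (xᵢ − x̄): 1.7429, 8.0429, 3.6429, -0.2571, -24.1571, 7.0429, 3.9429
Σ(xᵢ − x̄)² = 729.7771 ⇒ m₂ = 729.7771/7 = 104.25388
Σ(xᵢ − x̄)³ = -13112.7980 ⇒ m₃ = -13112.7980/7 = -1873.25685
m₂^(3/2) = 104.25388^(1.5) = 1064.48201
g₁ = m₃ / m₂^(3/2) = -1873.25685 / 1064.48201 ≈ -1.760

-1.760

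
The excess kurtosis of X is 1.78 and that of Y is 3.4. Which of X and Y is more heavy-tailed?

Higher excess kurtosis ⇒ heavier tails relative to the normal distribution.
1.78 vs 3.4: the larger is 3.4, so Y has heavier tails.

Y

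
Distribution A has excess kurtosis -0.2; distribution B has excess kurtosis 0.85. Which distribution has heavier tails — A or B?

Higher excess kurtosis ⇒ heavier tails relative to the normal distribution.
-0.2 vs 0.85: the larger is 0.85, so B has heavier tails. (B is leptokurtic — heavier-than-normal tails; the other is platykurtic.)

B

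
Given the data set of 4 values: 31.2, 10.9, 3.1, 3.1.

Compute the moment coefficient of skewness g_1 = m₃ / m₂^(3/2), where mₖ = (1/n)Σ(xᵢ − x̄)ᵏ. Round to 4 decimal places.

0.9139

x̄ = (31.2 + 10.9 + 3.1 + 3.1) / 4 = 12.0750
deviations (xᵢ − x̄): 19.1250, -1.1750, -8.9750, -8.9750
Σ(xᵢ − x̄)² = 528.2475 ⇒ m₂ = 528.2475/4 = 132.06187
Σ(xᵢ − x̄)³ = 5547.7616 ⇒ m₃ = 5547.7616/4 = 1386.94041
m₂^(3/2) = 132.06187^(1.5) = 1517.63100
g_1 = m₃ / m₂^(3/2) = 1386.94041 / 1517.63100 ≈ 0.9139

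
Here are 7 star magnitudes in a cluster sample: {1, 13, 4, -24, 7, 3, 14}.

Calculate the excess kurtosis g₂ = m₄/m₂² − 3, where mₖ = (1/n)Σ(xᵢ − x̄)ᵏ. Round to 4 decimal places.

0.9288

x̄ = 2.5714
Σ(xᵢ − x̄)² = 969.7143 ⇒ m₂ = 138.53061
Σ(xᵢ − x̄)⁴ = 527775.8017 ⇒ m₄ = 75396.54311
m₂² = 19190.73053
g₂ = m₄/m₂² − 3 = 3.92880 − 3 ≈ 0.9288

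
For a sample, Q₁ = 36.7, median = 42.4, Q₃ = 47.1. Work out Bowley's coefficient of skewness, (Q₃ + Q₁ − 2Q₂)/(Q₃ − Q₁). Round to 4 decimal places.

-0.0962

numerator: Q₃ + Q₁ − 2Q₂ = 47.1 + 36.7 − 2×42.4 = -1.0000
denominator: Q₃ − Q₁ = 47.1 − 36.7 = 10.4000
Bowley skewness = -1.0000 / 10.4000 ≈ -0.0962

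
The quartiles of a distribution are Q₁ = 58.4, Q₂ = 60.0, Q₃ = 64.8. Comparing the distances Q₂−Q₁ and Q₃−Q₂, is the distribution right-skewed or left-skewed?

right-skewed

Q₂ − Q₁ = 1.6;  Q₃ − Q₂ = 4.8
Q₃ − Q₂ > Q₂ − Q₁ ⇒ the upper half is more spread out ⇒ right-skewed.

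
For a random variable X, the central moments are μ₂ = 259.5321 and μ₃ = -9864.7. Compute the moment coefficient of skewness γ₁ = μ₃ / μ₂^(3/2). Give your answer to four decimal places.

σ = √μ₂ = √259.5321 = 16.11000
σ³ = μ₂^(3/2) = 4181.06213
γ₁ = μ₃/σ³ = -9864.7 / 4181.06213 ≈ -2.3594

-2.3594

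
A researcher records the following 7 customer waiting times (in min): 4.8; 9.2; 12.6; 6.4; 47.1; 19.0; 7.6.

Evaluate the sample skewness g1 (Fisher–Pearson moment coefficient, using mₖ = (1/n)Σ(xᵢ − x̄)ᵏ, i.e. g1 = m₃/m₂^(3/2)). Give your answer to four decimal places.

1.6512

x̄ = (4.8 + 9.2 + 12.6 + 6.4 + 47.1 + 19.0 + 7.6) / 7 = 15.2429
deviations (xᵢ − x̄): -10.4429, -6.0429, -2.6429, -8.8429, 31.8571, 3.7571, -7.6429
Σ(xᵢ − x̄)² = 1318.1571 ⇒ m₂ = 1318.1571/7 = 188.30816
Σ(xᵢ − x̄)³ = 29868.2651 ⇒ m₃ = 29868.2651/7 = 4266.89501
m₂^(3/2) = 188.30816^(1.5) = 2584.06671
g1 = m₃ / m₂^(3/2) = 4266.89501 / 2584.06671 ≈ 1.6512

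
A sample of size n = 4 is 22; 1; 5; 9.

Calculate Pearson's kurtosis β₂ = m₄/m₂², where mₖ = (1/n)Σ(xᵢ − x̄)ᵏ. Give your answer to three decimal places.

2.029

x̄ = 9.2500
Σ(xᵢ − x̄)² = 248.7500 ⇒ m₂ = 62.18750
Σ(xᵢ − x̄)⁴ = 31385.3281 ⇒ m₄ = 7846.33203
m₂² = 3867.28516
β₂ = m₄/m₂² = 7846.33203 / 3867.28516 ≈ 2.029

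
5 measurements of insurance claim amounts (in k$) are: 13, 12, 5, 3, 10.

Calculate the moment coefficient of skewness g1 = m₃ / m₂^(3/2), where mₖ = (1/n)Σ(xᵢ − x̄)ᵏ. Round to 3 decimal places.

-0.313

x̄ = (13 + 12 + 5 + 3 + 10) / 5 = 8.6000
deviations (xᵢ − x̄): 4.4000, 3.4000, -3.6000, -5.6000, 1.4000
Σ(xᵢ − x̄)² = 77.2000 ⇒ m₂ = 77.2000/5 = 15.44000
Σ(xᵢ − x̄)³ = -95.0400 ⇒ m₃ = -95.0400/5 = -19.00800
m₂^(3/2) = 15.44000^(1.5) = 60.66957
g1 = m₃ / m₂^(3/2) = -19.00800 / 60.66957 ≈ -0.313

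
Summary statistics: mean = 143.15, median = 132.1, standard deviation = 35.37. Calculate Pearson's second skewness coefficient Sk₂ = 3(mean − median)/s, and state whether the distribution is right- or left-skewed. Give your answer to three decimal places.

0.937, right-skewed

Sk₂ = 3(143.15 − 132.1) / 35.37 = 3 × 11.0500 / 35.37
    = 33.1500 / 35.37 ≈ 0.937
Sk₂ > 0 ⇒ mean > median ⇒ right-skewed (positive skew).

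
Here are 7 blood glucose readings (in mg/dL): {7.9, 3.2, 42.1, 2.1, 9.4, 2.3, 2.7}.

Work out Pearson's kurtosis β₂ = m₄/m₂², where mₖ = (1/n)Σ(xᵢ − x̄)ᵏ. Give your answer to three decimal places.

x̄ = 9.9571
Σ(xᵢ − x̄)² = 1256.3971 ⇒ m₂ = 179.48531
Σ(xᵢ − x̄)⁴ = 1079551.6652 ⇒ m₄ = 154221.66645
m₂² = 32214.97511
β₂ = m₄/m₂² = 154221.66645 / 32214.97511 ≈ 4.787

4.787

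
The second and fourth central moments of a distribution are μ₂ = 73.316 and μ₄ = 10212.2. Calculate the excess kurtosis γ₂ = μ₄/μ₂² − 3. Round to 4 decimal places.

μ₂² = 73.316² = 5375.23586
μ₄/μ₂² = 10212.2 / 5375.23586 = 1.89986
γ₂ = 1.89986 − 3 ≈ -1.1001

-1.1001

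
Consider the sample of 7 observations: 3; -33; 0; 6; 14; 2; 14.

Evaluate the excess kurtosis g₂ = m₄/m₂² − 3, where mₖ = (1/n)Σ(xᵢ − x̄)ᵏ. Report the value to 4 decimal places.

1.1377

x̄ = 0.8571
Σ(xᵢ − x̄)² = 1524.8571 ⇒ m₂ = 217.83673
Σ(xᵢ − x̄)⁴ = 1374415.1545 ⇒ m₄ = 196345.02207
m₂² = 47452.84298
g₂ = m₄/m₂² − 3 = 4.13769 − 3 ≈ 1.1377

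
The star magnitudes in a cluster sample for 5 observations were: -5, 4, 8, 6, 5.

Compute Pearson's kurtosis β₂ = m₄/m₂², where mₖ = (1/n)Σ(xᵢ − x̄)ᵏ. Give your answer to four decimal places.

x̄ = 3.6000
Σ(xᵢ − x̄)² = 101.2000 ⇒ m₂ = 20.24000
Σ(xᵢ − x̄)⁴ = 5881.9360 ⇒ m₄ = 1176.38720
m₂² = 409.65760
β₂ = m₄/m₂² = 1176.38720 / 409.65760 ≈ 2.8716

2.8716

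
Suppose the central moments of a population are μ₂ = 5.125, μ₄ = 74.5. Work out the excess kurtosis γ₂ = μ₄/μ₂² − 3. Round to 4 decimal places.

-0.1636

μ₂² = 5.125² = 26.26563
μ₄/μ₂² = 74.5 / 26.26563 = 2.83641
γ₂ = 2.83641 − 3 ≈ -0.1636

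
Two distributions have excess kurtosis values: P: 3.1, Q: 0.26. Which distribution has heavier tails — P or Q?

P

Higher excess kurtosis ⇒ heavier tails relative to the normal distribution.
3.1 vs 0.26: the larger is 3.1, so P has heavier tails.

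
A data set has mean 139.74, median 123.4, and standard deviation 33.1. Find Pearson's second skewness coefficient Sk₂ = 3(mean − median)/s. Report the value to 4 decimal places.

1.4810

Sk₂ = 3(139.74 − 123.4) / 33.1 = 3 × 16.3400 / 33.1
    = 49.0200 / 33.1 ≈ 1.4810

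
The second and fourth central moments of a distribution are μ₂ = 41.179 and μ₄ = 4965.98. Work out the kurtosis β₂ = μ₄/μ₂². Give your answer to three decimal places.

μ₂² = 41.179² = 1695.71004
μ₄/μ₂² = 4965.98 / 1695.71004 = 2.92855
β₂ ≈ 2.929

2.929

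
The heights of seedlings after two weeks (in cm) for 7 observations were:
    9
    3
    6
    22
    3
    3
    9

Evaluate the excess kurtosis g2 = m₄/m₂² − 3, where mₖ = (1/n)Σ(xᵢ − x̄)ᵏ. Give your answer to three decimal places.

x̄ = 7.8571
Σ(xᵢ − x̄)² = 276.8571 ⇒ m₂ = 39.55102
Σ(xᵢ − x̄)⁴ = 41693.1953 ⇒ m₄ = 5956.17076
m₂² = 1564.28322
g2 = m₄/m₂² − 3 = 3.80760 − 3 ≈ 0.808

0.808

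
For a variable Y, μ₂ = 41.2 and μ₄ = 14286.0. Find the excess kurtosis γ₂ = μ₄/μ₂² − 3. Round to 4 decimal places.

5.4162

μ₂² = 41.2² = 1697.44000
μ₄/μ₂² = 14286.0 / 1697.44000 = 8.41620
γ₂ = 8.41620 − 3 ≈ 5.4162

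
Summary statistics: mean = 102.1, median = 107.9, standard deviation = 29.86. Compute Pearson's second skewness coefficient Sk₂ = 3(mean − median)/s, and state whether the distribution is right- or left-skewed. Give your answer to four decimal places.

Sk₂ = 3(102.1 − 107.9) / 29.86 = 3 × -5.8000 / 29.86
    = -17.4000 / 29.86 ≈ -0.5827
Sk₂ < 0 ⇒ mean < median ⇒ left-skewed (negative skew).

-0.5827, left-skewed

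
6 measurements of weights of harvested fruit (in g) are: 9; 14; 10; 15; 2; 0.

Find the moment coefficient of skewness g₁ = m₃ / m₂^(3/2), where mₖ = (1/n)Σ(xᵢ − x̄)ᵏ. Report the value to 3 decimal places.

x̄ = (9 + 14 + 10 + 15 + 2 + 0) / 6 = 8.3333
deviations (xᵢ − x̄): 0.6667, 5.6667, 1.6667, 6.6667, -6.3333, -8.3333
Σ(xᵢ − x̄)² = 189.3333 ⇒ m₂ = 189.3333/6 = 31.55556
Σ(xᵢ − x̄)³ = -349.5556 ⇒ m₃ = -349.5556/6 = -58.25926
m₂^(3/2) = 31.55556^(1.5) = 177.26122
g₁ = m₃ / m₂^(3/2) = -58.25926 / 177.26122 ≈ -0.329

-0.329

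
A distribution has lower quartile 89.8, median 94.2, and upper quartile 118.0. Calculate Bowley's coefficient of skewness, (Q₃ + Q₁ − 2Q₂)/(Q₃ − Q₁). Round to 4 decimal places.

numerator: Q₃ + Q₁ − 2Q₂ = 118.0 + 89.8 − 2×94.2 = 19.4000
denominator: Q₃ − Q₁ = 118.0 − 89.8 = 28.2000
Bowley skewness = 19.4000 / 28.2000 ≈ 0.6879

0.6879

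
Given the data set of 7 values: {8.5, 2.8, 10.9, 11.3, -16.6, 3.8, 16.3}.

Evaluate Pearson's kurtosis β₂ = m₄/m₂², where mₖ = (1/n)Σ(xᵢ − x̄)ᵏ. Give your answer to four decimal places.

x̄ = 5.2857
Σ(xᵢ − x̄)² = 686.7086 ⇒ m₂ = 98.10122
Σ(xᵢ − x̄)⁴ = 246595.0495 ⇒ m₄ = 35227.86421
m₂² = 9623.85025
β₂ = m₄/m₂² = 35227.86421 / 9623.85025 ≈ 3.6605

3.6605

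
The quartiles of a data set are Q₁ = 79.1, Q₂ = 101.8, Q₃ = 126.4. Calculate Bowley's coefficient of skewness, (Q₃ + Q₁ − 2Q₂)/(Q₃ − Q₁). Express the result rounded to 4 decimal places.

0.0402

numerator: Q₃ + Q₁ − 2Q₂ = 126.4 + 79.1 − 2×101.8 = 1.9000
denominator: Q₃ − Q₁ = 126.4 − 79.1 = 47.3000
Bowley skewness = 1.9000 / 47.3000 ≈ 0.0402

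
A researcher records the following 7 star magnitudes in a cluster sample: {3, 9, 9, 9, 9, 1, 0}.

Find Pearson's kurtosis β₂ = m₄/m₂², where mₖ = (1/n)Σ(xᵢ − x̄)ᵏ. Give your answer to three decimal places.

1.310

x̄ = 5.7143
Σ(xᵢ − x̄)² = 105.4286 ⇒ m₂ = 15.06122
Σ(xᵢ − x̄)⁴ = 2080.6356 ⇒ m₄ = 297.23365
m₂² = 226.84048
β₂ = m₄/m₂² = 297.23365 / 226.84048 ≈ 1.310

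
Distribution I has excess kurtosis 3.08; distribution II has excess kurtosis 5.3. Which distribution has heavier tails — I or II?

Higher excess kurtosis ⇒ heavier tails relative to the normal distribution.
3.08 vs 5.3: the larger is 5.3, so II has heavier tails.

II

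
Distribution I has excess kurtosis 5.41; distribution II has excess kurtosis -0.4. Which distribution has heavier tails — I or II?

I

Higher excess kurtosis ⇒ heavier tails relative to the normal distribution.
5.41 vs -0.4: the larger is 5.41, so I has heavier tails. (I is leptokurtic — heavier-than-normal tails; the other is platykurtic.)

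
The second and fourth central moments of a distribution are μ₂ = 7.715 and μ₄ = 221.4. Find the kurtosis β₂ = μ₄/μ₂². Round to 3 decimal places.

μ₂² = 7.715² = 59.52123
μ₄/μ₂² = 221.4 / 59.52123 = 3.71968
β₂ ≈ 3.720

3.720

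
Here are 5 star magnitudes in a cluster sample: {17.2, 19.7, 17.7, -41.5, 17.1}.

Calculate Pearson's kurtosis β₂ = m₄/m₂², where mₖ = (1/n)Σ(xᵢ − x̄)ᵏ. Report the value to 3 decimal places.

x̄ = 6.0400
Σ(xᵢ − x̄)² = 2829.4720 ⇒ m₂ = 565.89440
Σ(xᵢ − x̄)⁴ = 5191609.7474 ⇒ m₄ = 1038321.94947
m₂² = 320236.47195
β₂ = m₄/m₂² = 1038321.94947 / 320236.47195 ≈ 3.242

3.242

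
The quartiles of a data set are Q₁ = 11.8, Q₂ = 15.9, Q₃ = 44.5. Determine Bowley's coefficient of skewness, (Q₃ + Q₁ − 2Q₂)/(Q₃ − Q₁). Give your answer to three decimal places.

numerator: Q₃ + Q₁ − 2Q₂ = 44.5 + 11.8 − 2×15.9 = 24.5000
denominator: Q₃ − Q₁ = 44.5 − 11.8 = 32.7000
Bowley skewness = 24.5000 / 32.7000 ≈ 0.749

0.749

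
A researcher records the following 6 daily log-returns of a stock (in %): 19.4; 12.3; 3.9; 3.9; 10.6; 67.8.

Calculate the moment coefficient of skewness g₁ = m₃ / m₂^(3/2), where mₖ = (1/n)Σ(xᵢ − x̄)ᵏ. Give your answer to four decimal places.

x̄ = (19.4 + 12.3 + 3.9 + 3.9 + 10.6 + 67.8) / 6 = 19.6500
deviations (xᵢ − x̄): -0.2500, -7.3500, -15.7500, -15.7500, -9.0500, 48.1500
Σ(xᵢ − x̄)² = 2950.5350 ⇒ m₂ = 2950.5350/6 = 491.75583
Σ(xᵢ − x̄)³ = 102679.7760 ⇒ m₃ = 102679.7760/6 = 17113.29600
m₂^(3/2) = 491.75583^(1.5) = 10904.96511
g₁ = m₃ / m₂^(3/2) = 17113.29600 / 10904.96511 ≈ 1.5693

1.5693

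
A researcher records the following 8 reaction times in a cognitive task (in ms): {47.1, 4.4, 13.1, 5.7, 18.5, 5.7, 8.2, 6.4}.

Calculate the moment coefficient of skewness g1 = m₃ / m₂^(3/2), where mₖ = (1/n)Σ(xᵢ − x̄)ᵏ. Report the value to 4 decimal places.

1.8307

x̄ = (47.1 + 4.4 + 13.1 + 5.7 + 18.5 + 5.7 + 8.2 + 6.4) / 8 = 13.6375
deviations (xᵢ − x̄): 33.4625, -9.2375, -0.5375, -7.9375, 4.8625, -7.9375, -5.4375, -7.2375
Σ(xᵢ − x̄)² = 1436.9588 ⇒ m₂ = 1436.9588/8 = 179.61984
Σ(xᵢ − x̄)³ = 35255.7627 ⇒ m₃ = 35255.7627/8 = 4406.97034
m₂^(3/2) = 179.61984^(1.5) = 2407.30696
g1 = m₃ / m₂^(3/2) = 4406.97034 / 2407.30696 ≈ 1.8307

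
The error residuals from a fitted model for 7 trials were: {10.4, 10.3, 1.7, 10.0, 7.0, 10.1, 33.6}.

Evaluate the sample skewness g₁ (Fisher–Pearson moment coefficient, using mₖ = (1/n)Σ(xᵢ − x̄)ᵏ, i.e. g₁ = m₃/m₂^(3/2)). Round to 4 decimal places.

1.5908

x̄ = (10.4 + 10.3 + 1.7 + 10.0 + 7.0 + 10.1 + 33.6) / 7 = 11.8714
deviations (xᵢ − x̄): -1.4714, -1.5714, -10.1714, -1.8714, -4.8714, -1.7714, 21.7286
Σ(xᵢ − x̄)² = 610.5943 ⇒ m₂ = 610.5943/7 = 87.22776
Σ(xᵢ − x̄)³ = 9071.6308 ⇒ m₃ = 9071.6308/7 = 1295.94726
m₂^(3/2) = 87.22776^(1.5) = 814.67060
g₁ = m₃ / m₂^(3/2) = 1295.94726 / 814.67060 ≈ 1.5908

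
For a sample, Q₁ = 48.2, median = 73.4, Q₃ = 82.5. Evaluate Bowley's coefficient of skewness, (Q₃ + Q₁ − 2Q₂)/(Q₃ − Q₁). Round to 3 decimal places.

numerator: Q₃ + Q₁ − 2Q₂ = 82.5 + 48.2 − 2×73.4 = -16.1000
denominator: Q₃ − Q₁ = 82.5 − 48.2 = 34.3000
Bowley skewness = -16.1000 / 34.3000 ≈ -0.469

-0.469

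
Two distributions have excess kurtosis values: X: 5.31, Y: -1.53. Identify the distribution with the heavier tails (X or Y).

Higher excess kurtosis ⇒ heavier tails relative to the normal distribution.
5.31 vs -1.53: the larger is 5.31, so X has heavier tails. (X is leptokurtic — heavier-than-normal tails; the other is platykurtic.)

X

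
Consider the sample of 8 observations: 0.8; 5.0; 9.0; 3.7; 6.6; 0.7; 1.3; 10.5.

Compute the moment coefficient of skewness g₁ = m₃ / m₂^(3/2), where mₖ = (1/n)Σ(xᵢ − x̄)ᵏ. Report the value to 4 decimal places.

x̄ = (0.8 + 5.0 + 9.0 + 3.7 + 6.6 + 0.7 + 1.3 + 10.5) / 8 = 4.7000
deviations (xᵢ − x̄): -3.9000, 0.3000, 4.3000, -1.0000, 1.9000, -4.0000, -3.4000, 5.8000
Σ(xᵢ − x̄)² = 99.6000 ⇒ m₂ = 99.6000/8 = 12.45000
Σ(xᵢ − x̄)³ = 117.8820 ⇒ m₃ = 117.8820/8 = 14.73525
m₂^(3/2) = 12.45000^(1.5) = 43.92927
g₁ = m₃ / m₂^(3/2) = 14.73525 / 43.92927 ≈ 0.3354

0.3354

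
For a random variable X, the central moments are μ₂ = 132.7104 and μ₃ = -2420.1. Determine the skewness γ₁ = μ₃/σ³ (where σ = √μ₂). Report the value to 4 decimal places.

σ = √μ₂ = √132.7104 = 11.52000
σ³ = μ₂^(3/2) = 1528.82381
γ₁ = μ₃/σ³ = -2420.1 / 1528.82381 ≈ -1.5830

-1.5830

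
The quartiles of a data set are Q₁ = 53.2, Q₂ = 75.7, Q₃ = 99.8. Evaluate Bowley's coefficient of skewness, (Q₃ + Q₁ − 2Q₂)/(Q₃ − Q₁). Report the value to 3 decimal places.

numerator: Q₃ + Q₁ − 2Q₂ = 99.8 + 53.2 − 2×75.7 = 1.6000
denominator: Q₃ − Q₁ = 99.8 − 53.2 = 46.6000
Bowley skewness = 1.6000 / 46.6000 ≈ 0.034

0.034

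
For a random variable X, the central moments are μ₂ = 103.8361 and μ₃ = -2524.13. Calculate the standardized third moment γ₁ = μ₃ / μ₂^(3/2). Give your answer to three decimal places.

σ = √μ₂ = √103.8361 = 10.19000
σ³ = μ₂^(3/2) = 1058.08986
γ₁ = μ₃/σ³ = -2524.13 / 1058.08986 ≈ -2.386

-2.386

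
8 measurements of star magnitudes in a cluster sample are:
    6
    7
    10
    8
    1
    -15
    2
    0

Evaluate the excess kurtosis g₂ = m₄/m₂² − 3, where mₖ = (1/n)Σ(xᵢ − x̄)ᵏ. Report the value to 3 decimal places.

1.088

x̄ = 2.3750
Σ(xᵢ − x̄)² = 433.8750 ⇒ m₂ = 54.23438
Σ(xᵢ − x̄)⁴ = 96185.0566 ⇒ m₄ = 12023.13208
m₂² = 2941.36743
g₂ = m₄/m₂² − 3 = 4.08760 − 3 ≈ 1.088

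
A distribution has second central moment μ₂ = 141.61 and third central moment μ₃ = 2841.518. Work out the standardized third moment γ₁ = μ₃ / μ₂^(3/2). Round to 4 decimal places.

1.6862

σ = √μ₂ = √141.61 = 11.90000
σ³ = μ₂^(3/2) = 1685.15900
γ₁ = μ₃/σ³ = 2841.518 / 1685.15900 ≈ 1.6862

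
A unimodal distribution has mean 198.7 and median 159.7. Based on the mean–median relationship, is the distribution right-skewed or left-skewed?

right-skewed

mean − median = 198.7 − 159.7 = 39.0
mean > median ⇒ the longer tail is on the right ⇒ right-skewed (positively skewed).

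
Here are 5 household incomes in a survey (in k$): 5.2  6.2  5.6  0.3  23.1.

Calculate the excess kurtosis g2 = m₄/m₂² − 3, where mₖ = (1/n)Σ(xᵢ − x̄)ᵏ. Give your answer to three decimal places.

-0.044

x̄ = 8.0800
Σ(xᵢ − x̄)² = 304.1080 ⇒ m₂ = 60.82160
Σ(xᵢ − x̄)⁴ = 54678.3442 ⇒ m₄ = 10935.66883
m₂² = 3699.26703
g2 = m₄/m₂² − 3 = 2.95617 − 3 ≈ -0.044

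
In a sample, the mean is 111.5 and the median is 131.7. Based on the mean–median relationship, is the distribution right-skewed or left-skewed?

left-skewed

mean − median = 111.5 − 131.7 = -20.2
mean < median ⇒ the longer tail is on the left ⇒ left-skewed (negatively skewed).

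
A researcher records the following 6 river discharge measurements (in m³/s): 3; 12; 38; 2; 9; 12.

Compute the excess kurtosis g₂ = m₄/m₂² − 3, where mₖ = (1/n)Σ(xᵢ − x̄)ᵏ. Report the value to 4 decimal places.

0.4916

x̄ = 12.6667
Σ(xᵢ − x̄)² = 863.3333 ⇒ m₂ = 143.88889
Σ(xᵢ − x̄)⁴ = 433737.1111 ⇒ m₄ = 72289.51852
m₂² = 20704.01235
g₂ = m₄/m₂² − 3 = 3.49157 − 3 ≈ 0.4916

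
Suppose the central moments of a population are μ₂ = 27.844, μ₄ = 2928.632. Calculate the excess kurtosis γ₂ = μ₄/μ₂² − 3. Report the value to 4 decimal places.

0.7775

μ₂² = 27.844² = 775.28834
μ₄/μ₂² = 2928.632 / 775.28834 = 3.77747
γ₂ = 3.77747 − 3 ≈ 0.7775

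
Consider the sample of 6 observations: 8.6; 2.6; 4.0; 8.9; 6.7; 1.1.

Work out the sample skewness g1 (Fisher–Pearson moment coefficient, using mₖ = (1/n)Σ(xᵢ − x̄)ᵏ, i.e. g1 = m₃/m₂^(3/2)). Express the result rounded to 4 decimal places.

-0.0855

x̄ = (8.6 + 2.6 + 4.0 + 8.9 + 6.7 + 1.1) / 6 = 5.3167
deviations (xᵢ − x̄): 3.2833, -2.7167, -1.3167, 3.5833, 1.3833, -4.2167
Σ(xᵢ − x̄)² = 52.4283 ⇒ m₂ = 52.4283/6 = 8.73806
Σ(xᵢ − x̄)³ = -13.2524 ⇒ m₃ = -13.2524/6 = -2.20874
m₂^(3/2) = 8.73806^(1.5) = 25.82987
g1 = m₃ / m₂^(3/2) = -2.20874 / 25.82987 ≈ -0.0855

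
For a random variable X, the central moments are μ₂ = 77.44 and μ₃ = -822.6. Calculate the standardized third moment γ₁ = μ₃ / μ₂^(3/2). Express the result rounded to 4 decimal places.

σ = √μ₂ = √77.44 = 8.80000
σ³ = μ₂^(3/2) = 681.47200
γ₁ = μ₃/σ³ = -822.6 / 681.47200 ≈ -1.2071

-1.2071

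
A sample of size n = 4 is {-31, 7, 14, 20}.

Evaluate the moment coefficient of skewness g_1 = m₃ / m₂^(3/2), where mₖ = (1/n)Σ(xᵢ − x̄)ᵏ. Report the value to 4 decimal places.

x̄ = (-31 + 7 + 14 + 20) / 4 = 2.5000
deviations (xᵢ − x̄): -33.5000, 4.5000, 11.5000, 17.5000
Σ(xᵢ − x̄)² = 1581.0000 ⇒ m₂ = 1581.0000/4 = 395.25000
Σ(xᵢ − x̄)³ = -30624.0000 ⇒ m₃ = -30624.0000/4 = -7656.00000
m₂^(3/2) = 395.25000^(1.5) = 7857.92389
g_1 = m₃ / m₂^(3/2) = -7656.00000 / 7857.92389 ≈ -0.9743

-0.9743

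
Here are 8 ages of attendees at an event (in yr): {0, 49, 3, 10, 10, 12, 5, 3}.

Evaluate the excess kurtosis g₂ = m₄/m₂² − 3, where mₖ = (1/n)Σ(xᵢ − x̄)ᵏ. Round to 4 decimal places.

x̄ = 11.5000
Σ(xᵢ − x̄)² = 1730.0000 ⇒ m₂ = 216.25000
Σ(xᵢ − x̄)⁴ = 2007264.5000 ⇒ m₄ = 250908.06250
m₂² = 46764.06250
g₂ = m₄/m₂² − 3 = 5.36540 − 3 ≈ 2.3654

2.3654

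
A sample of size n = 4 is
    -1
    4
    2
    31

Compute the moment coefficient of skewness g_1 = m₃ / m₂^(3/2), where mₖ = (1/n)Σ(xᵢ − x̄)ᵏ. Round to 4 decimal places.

x̄ = (-1 + 4 + 2 + 31) / 4 = 9.0000
deviations (xᵢ − x̄): -10.0000, -5.0000, -7.0000, 22.0000
Σ(xᵢ − x̄)² = 658.0000 ⇒ m₂ = 658.0000/4 = 164.50000
Σ(xᵢ − x̄)³ = 9180.0000 ⇒ m₃ = 9180.0000/4 = 2295.00000
m₂^(3/2) = 164.50000^(1.5) = 2109.83675
g_1 = m₃ / m₂^(3/2) = 2295.00000 / 2109.83675 ≈ 1.0878

1.0878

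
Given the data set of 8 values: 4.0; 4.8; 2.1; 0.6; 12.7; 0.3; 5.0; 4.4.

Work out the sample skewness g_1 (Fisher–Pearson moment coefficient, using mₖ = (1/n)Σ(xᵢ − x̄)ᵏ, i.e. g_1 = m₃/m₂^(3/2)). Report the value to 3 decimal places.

x̄ = (4.0 + 4.8 + 2.1 + 0.6 + 12.7 + 0.3 + 5.0 + 4.4) / 8 = 4.2375
deviations (xᵢ − x̄): -0.2375, 0.5625, -2.1375, -3.6375, 8.4625, -3.9375, 0.7625, 0.1625
Σ(xᵢ − x̄)² = 105.8987 ⇒ m₂ = 105.8987/8 = 13.23734
Σ(xᵢ − x̄)³ = 487.7030 ⇒ m₃ = 487.7030/8 = 60.96287
m₂^(3/2) = 13.23734^(1.5) = 48.16164
g_1 = m₃ / m₂^(3/2) = 60.96287 / 48.16164 ≈ 1.266

1.266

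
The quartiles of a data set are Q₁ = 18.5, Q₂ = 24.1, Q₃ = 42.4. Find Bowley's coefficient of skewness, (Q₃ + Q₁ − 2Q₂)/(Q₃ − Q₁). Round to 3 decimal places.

0.531

numerator: Q₃ + Q₁ − 2Q₂ = 42.4 + 18.5 − 2×24.1 = 12.7000
denominator: Q₃ − Q₁ = 42.4 − 18.5 = 23.9000
Bowley skewness = 12.7000 / 23.9000 ≈ 0.531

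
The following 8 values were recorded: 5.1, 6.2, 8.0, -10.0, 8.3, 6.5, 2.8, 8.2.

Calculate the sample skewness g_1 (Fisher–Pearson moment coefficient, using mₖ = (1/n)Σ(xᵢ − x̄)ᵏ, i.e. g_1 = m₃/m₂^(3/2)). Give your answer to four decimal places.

-1.8845

x̄ = (5.1 + 6.2 + 8.0 - 10.0 + 8.3 + 6.5 + 2.8 + 8.2) / 8 = 4.3875
deviations (xᵢ − x̄): 0.7125, 1.8125, 3.6125, -14.3875, 3.9125, 2.1125, -1.5875, 3.8125
Σ(xᵢ − x̄)² = 260.6688 ⇒ m₂ = 260.6688/8 = 32.58359
Σ(xᵢ − x̄)³ = -2804.0219 ⇒ m₃ = -2804.0219/8 = -350.50274
m₂^(3/2) = 32.58359^(1.5) = 185.99380
g_1 = m₃ / m₂^(3/2) = -350.50274 / 185.99380 ≈ -1.8845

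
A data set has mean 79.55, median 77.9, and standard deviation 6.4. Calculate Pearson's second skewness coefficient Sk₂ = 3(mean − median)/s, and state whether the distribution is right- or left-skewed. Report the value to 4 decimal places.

0.7734, right-skewed

Sk₂ = 3(79.55 − 77.9) / 6.4 = 3 × 1.6500 / 6.4
    = 4.9500 / 6.4 ≈ 0.7734
Sk₂ > 0 ⇒ mean > median ⇒ right-skewed (positive skew).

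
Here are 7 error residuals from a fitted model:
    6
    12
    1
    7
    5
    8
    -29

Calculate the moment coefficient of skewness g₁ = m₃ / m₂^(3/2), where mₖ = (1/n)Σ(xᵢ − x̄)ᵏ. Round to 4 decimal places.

-1.8007

x̄ = (6 + 12 + 1 + 7 + 5 + 8 - 29) / 7 = 1.4286
deviations (xᵢ − x̄): 4.5714, 10.5714, -0.4286, 5.5714, 3.5714, 6.5714, -30.4286
Σ(xᵢ − x̄)² = 1145.7143 ⇒ m₂ = 1145.7143/7 = 163.67347
Σ(xᵢ − x̄)³ = -26394.6122 ⇒ m₃ = -26394.6122/7 = -3770.65889
m₂^(3/2) = 163.67347^(1.5) = 2093.95542
g₁ = m₃ / m₂^(3/2) = -3770.65889 / 2093.95542 ≈ -1.8007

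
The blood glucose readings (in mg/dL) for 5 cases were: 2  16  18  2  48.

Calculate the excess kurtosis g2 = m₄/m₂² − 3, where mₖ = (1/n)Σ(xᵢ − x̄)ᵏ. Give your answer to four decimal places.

x̄ = 17.2000
Σ(xᵢ − x̄)² = 1412.8000 ⇒ m₂ = 282.56000
Σ(xᵢ − x̄)⁴ = 1006679.2960 ⇒ m₄ = 201335.85920
m₂² = 79840.15360
g2 = m₄/m₂² − 3 = 2.52174 − 3 ≈ -0.4783

-0.4783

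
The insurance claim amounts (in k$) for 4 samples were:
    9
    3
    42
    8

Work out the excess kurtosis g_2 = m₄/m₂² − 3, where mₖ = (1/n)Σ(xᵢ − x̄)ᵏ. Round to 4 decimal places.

-0.7179

x̄ = 15.5000
Σ(xᵢ − x̄)² = 957.0000 ⇒ m₂ = 239.25000
Σ(xᵢ − x̄)⁴ = 522518.2500 ⇒ m₄ = 130629.56250
m₂² = 57240.56250
g_2 = m₄/m₂² − 3 = 2.28212 − 3 ≈ -0.7179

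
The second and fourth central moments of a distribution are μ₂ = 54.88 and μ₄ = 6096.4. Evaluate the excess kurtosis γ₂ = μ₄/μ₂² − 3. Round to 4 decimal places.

-0.9758

μ₂² = 54.88² = 3011.81440
μ₄/μ₂² = 6096.4 / 3011.81440 = 2.02416
γ₂ = 2.02416 − 3 ≈ -0.9758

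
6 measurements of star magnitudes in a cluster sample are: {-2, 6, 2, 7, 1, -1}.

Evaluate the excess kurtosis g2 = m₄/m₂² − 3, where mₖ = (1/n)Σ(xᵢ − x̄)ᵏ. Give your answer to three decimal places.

x̄ = 2.1667
Σ(xᵢ − x̄)² = 66.8333 ⇒ m₂ = 11.13889
Σ(xᵢ − x̄)⁴ = 1165.4861 ⇒ m₄ = 194.24769
m₂² = 124.07485
g2 = m₄/m₂² − 3 = 1.56557 − 3 ≈ -1.434

-1.434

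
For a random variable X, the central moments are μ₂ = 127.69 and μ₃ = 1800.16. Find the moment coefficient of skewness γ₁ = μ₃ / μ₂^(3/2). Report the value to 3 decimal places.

1.248

σ = √μ₂ = √127.69 = 11.30000
σ³ = μ₂^(3/2) = 1442.89700
γ₁ = μ₃/σ³ = 1800.16 / 1442.89700 ≈ 1.248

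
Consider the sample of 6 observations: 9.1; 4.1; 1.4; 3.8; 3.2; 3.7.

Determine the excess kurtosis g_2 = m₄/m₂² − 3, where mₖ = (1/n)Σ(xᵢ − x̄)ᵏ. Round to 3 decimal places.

0.430

x̄ = 4.2167
Σ(xᵢ − x̄)² = 33.2683 ⇒ m₂ = 5.54472
Σ(xᵢ − x̄)⁴ = 632.7889 ⇒ m₄ = 105.46481
m₂² = 30.74394
g_2 = m₄/m₂² − 3 = 3.43043 − 3 ≈ 0.430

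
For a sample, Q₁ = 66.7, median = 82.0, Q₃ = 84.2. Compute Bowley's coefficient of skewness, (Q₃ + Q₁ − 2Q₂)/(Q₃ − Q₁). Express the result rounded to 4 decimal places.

-0.7486

numerator: Q₃ + Q₁ − 2Q₂ = 84.2 + 66.7 − 2×82.0 = -13.1000
denominator: Q₃ − Q₁ = 84.2 − 66.7 = 17.5000
Bowley skewness = -13.1000 / 17.5000 ≈ -0.7486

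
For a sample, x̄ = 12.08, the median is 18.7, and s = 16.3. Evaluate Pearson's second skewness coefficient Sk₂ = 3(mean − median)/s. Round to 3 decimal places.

Sk₂ = 3(12.08 − 18.7) / 16.3 = 3 × -6.6200 / 16.3
    = -19.8600 / 16.3 ≈ -1.218

-1.218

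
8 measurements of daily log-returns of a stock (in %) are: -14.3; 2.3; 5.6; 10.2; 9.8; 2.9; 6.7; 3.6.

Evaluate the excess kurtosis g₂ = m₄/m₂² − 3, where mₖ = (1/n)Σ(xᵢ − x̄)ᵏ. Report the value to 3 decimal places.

1.637

x̄ = 3.3500
Σ(xᵢ − x̄)² = 417.7000 ⇒ m₂ = 52.21250
Σ(xᵢ − x̄)⁴ = 101131.5908 ⇒ m₄ = 12641.44886
m₂² = 2726.14516
g₂ = m₄/m₂² − 3 = 4.63712 − 3 ≈ 1.637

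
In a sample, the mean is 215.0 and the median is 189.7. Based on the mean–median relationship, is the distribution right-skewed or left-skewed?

right-skewed

mean − median = 215.0 − 189.7 = 25.3
mean > median ⇒ the longer tail is on the right ⇒ right-skewed (positively skewed).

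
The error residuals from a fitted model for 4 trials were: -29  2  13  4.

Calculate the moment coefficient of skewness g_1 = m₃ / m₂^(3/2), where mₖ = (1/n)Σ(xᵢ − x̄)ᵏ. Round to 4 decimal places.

x̄ = (-29 + 2 + 13 + 4) / 4 = -2.5000
deviations (xᵢ − x̄): -26.5000, 4.5000, 15.5000, 6.5000
Σ(xᵢ − x̄)² = 1005.0000 ⇒ m₂ = 1005.0000/4 = 251.25000
Σ(xᵢ − x̄)³ = -14520.0000 ⇒ m₃ = -14520.0000/4 = -3630.00000
m₂^(3/2) = 251.25000^(1.5) = 3982.53046
g_1 = m₃ / m₂^(3/2) = -3630.00000 / 3982.53046 ≈ -0.9115

-0.9115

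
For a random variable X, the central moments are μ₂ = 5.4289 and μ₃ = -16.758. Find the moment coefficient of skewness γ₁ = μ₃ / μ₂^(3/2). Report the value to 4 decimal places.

σ = √μ₂ = √5.4289 = 2.33000
σ³ = μ₂^(3/2) = 12.64934
γ₁ = μ₃/σ³ = -16.758 / 12.64934 ≈ -1.3248

-1.3248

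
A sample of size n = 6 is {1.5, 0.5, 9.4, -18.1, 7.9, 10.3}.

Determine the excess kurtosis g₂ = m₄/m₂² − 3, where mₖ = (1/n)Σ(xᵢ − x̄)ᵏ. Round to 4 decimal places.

x̄ = 1.9167
Σ(xᵢ − x̄)² = 564.9283 ⇒ m₂ = 94.15472
Σ(xᵢ − x̄)⁴ = 169895.0668 ⇒ m₄ = 28315.84446
m₂² = 8865.11172
g₂ = m₄/m₂² − 3 = 3.19408 − 3 ≈ 0.1941

0.1941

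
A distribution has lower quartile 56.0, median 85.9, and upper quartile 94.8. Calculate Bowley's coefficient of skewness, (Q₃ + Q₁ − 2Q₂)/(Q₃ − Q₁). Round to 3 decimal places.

-0.541

numerator: Q₃ + Q₁ − 2Q₂ = 94.8 + 56.0 − 2×85.9 = -21.0000
denominator: Q₃ − Q₁ = 94.8 − 56.0 = 38.8000
Bowley skewness = -21.0000 / 38.8000 ≈ -0.541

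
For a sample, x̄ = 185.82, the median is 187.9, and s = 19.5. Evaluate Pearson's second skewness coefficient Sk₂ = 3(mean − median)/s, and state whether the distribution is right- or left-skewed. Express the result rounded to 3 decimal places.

Sk₂ = 3(185.82 − 187.9) / 19.5 = 3 × -2.0800 / 19.5
    = -6.2400 / 19.5 ≈ -0.320
Sk₂ < 0 ⇒ mean < median ⇒ left-skewed (negative skew).

-0.320, left-skewed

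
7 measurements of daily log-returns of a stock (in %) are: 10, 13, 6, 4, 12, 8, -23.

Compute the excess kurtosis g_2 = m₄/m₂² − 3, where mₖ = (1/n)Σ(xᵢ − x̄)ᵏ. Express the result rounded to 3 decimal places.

x̄ = 4.2857
Σ(xᵢ − x̄)² = 929.4286 ⇒ m₂ = 132.77551
Σ(xᵢ − x̄)⁴ = 564868.7988 ⇒ m₄ = 80695.54269
m₂² = 17629.33611
g_2 = m₄/m₂² − 3 = 4.57734 − 3 ≈ 1.577

1.577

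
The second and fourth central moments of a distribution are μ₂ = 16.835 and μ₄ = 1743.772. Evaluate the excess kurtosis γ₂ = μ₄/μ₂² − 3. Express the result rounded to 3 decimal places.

3.153

μ₂² = 16.835² = 283.41723
μ₄/μ₂² = 1743.772 / 283.41723 = 6.15267
γ₂ = 6.15267 − 3 ≈ 3.153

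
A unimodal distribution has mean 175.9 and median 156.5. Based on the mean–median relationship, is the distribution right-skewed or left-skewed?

right-skewed

mean − median = 175.9 − 156.5 = 19.4
mean > median ⇒ the longer tail is on the right ⇒ right-skewed (positively skewed).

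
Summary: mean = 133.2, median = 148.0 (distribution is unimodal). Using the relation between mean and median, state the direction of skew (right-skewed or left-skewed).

mean − median = 133.2 − 148.0 = -14.8
mean < median ⇒ the longer tail is on the left ⇒ left-skewed (negatively skewed).

left-skewed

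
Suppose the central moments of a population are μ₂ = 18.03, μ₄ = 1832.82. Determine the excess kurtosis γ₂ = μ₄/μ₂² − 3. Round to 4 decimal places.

2.6380

μ₂² = 18.03² = 325.08090
μ₄/μ₂² = 1832.82 / 325.08090 = 5.63804
γ₂ = 5.63804 − 3 ≈ 2.6380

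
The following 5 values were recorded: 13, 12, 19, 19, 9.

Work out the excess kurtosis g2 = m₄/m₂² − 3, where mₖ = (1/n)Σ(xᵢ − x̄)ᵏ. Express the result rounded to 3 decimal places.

-1.579

x̄ = 14.4000
Σ(xᵢ − x̄)² = 79.2000 ⇒ m₂ = 15.84000
Σ(xᵢ − x̄)⁴ = 1782.8160 ⇒ m₄ = 356.56320
m₂² = 250.90560
g2 = m₄/m₂² − 3 = 1.42110 − 3 ≈ -1.579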